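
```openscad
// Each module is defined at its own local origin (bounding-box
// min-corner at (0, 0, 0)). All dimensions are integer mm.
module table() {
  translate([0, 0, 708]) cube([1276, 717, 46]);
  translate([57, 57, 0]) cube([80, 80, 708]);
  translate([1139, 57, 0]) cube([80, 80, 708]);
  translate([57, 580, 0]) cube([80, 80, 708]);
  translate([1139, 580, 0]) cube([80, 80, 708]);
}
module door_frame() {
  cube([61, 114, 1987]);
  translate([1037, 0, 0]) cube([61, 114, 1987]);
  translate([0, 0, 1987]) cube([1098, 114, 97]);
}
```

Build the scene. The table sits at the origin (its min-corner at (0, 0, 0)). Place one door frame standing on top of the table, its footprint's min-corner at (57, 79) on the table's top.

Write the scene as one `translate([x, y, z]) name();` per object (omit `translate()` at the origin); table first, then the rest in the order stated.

table();
translate([57, 79, 754]) door_frame();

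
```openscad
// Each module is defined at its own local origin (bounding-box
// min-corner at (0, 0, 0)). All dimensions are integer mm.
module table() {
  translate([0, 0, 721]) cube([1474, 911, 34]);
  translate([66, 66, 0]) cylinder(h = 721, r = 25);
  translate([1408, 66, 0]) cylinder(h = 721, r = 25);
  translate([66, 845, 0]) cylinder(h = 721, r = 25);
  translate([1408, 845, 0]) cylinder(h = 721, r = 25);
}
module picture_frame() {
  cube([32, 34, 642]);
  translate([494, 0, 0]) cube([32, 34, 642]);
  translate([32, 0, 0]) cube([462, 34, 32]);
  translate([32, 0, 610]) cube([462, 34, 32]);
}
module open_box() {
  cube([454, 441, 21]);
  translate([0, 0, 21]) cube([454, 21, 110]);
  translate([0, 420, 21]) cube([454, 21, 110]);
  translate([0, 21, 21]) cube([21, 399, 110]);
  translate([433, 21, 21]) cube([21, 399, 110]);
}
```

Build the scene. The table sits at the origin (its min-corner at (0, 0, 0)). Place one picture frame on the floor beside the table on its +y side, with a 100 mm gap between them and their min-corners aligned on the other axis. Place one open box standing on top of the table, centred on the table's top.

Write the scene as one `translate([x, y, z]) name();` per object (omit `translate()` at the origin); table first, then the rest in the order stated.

table();
translate([0, 1011, 0]) picture_frame();
translate([510, 235, 755]) open_box();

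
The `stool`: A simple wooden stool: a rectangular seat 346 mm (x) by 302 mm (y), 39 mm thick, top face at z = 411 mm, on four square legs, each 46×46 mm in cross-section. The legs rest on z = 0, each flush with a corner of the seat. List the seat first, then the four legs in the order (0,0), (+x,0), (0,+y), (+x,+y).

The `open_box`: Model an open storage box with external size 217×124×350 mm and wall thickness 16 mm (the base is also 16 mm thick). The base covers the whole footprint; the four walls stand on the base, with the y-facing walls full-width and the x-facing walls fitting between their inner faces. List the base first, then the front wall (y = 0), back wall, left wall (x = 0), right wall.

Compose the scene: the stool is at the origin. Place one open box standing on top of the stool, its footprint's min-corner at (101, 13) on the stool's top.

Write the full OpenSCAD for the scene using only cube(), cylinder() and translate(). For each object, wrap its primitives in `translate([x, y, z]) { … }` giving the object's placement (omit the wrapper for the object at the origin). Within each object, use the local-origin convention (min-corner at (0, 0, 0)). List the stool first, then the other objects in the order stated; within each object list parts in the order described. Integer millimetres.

translate([0, 0, 372]) cube([346, 302, 39]);
cube([46, 46, 372]);
translate([300, 0, 0]) cube([46, 46, 372]);
translate([0, 256, 0]) cube([46, 46, 372]);
translate([300, 256, 0]) cube([46, 46, 372]);
translate([101, 13, 411]) {
  cube([217, 124, 16]);
  translate([0, 0, 16]) cube([217, 16, 334]);
  translate([0, 108, 16]) cube([217, 16, 334]);
  translate([0, 16, 16]) cube([16, 92, 334]);
  translate([201, 16, 16]) cube([16, 92, 334]);
}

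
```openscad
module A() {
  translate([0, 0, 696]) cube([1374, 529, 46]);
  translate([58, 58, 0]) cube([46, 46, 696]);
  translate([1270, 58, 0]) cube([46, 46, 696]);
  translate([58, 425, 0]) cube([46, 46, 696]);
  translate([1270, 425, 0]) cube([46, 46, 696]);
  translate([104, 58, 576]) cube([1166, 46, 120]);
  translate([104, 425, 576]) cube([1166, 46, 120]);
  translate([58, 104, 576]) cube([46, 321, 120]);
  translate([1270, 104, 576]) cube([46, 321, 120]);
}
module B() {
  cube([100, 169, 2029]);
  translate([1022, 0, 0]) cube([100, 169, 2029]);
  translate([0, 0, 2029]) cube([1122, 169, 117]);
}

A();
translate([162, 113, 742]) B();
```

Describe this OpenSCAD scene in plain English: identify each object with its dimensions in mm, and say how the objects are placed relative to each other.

A is a table with a 1374×529 mm rectangular top, 46 mm thick, top surface at z = 742 mm, supported by four 46×46 mm square legs, each inset 58 mm from the nearest pair of top edges, running from the floor. Four apron rails, 46 mm thick and 120 mm tall, run between adjacent legs with their top edges flush with the underside of the top and their outer faces flush with the legs' outer faces.

B is a door frame. The clear opening is 922 mm wide and 2029 mm high. Two 100 mm wide jambs, 169 mm deep, stand either side of the opening from the floor to the top of the opening. A 117 mm thick head sits across the top of both jambs, spanning the full outside width of the frame.

The door frame is on top of the table.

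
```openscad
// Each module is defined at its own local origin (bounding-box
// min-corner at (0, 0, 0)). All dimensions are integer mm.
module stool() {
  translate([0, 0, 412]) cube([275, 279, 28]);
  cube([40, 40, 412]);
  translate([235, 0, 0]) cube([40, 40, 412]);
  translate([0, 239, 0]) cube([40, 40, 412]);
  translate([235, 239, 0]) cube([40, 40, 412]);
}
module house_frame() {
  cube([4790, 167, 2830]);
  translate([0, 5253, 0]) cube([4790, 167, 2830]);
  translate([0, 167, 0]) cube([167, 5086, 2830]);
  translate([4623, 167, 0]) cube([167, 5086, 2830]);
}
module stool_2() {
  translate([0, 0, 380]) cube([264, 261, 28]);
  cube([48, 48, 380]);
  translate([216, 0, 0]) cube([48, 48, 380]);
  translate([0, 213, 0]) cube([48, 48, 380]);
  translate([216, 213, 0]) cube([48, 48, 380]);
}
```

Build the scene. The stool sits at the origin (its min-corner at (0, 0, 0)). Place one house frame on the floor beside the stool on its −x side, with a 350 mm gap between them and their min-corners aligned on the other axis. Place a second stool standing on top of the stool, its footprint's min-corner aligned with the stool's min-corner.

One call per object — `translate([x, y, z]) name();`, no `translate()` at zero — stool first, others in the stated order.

stool();
translate([-5140, 0, 0]) house_frame();
translate([0, 0, 440]) stool_2();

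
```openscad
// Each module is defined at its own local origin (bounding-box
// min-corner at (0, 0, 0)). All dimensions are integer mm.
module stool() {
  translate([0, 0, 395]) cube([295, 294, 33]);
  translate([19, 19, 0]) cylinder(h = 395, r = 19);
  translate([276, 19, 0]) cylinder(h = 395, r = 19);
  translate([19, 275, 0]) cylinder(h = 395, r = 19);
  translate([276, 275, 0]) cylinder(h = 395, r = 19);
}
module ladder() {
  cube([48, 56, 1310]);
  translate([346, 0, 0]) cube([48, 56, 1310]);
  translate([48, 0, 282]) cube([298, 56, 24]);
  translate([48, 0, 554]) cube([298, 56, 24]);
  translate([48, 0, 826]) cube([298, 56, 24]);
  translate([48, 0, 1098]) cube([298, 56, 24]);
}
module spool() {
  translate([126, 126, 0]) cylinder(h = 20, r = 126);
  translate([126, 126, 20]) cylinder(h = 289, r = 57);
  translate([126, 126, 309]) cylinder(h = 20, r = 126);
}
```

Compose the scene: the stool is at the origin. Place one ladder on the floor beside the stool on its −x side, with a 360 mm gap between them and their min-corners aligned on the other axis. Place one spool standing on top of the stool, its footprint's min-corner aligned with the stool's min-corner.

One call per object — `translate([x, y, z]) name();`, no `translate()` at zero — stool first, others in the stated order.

stool();
translate([-754, 0, 0]) ladder();
translate([0, 0, 428]) spool();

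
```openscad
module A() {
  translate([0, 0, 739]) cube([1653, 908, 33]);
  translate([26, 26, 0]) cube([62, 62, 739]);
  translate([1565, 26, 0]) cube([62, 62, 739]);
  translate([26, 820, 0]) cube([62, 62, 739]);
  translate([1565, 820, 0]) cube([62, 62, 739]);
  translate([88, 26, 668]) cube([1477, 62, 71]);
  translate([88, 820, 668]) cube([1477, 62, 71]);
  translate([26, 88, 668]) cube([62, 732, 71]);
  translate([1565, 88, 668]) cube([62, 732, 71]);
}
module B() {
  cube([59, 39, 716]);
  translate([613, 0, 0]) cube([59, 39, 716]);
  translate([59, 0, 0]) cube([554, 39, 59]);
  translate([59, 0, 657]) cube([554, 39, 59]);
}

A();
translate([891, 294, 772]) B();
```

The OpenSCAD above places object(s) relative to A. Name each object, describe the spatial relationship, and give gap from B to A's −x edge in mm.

The picture frame's min-x is at 891; the table's min-x is 0; gap = 891 mm.

A is a table. B is a picture frame. The picture frame is on top of the table. The gap from the picture frame to the table's −x edge is 891 mm.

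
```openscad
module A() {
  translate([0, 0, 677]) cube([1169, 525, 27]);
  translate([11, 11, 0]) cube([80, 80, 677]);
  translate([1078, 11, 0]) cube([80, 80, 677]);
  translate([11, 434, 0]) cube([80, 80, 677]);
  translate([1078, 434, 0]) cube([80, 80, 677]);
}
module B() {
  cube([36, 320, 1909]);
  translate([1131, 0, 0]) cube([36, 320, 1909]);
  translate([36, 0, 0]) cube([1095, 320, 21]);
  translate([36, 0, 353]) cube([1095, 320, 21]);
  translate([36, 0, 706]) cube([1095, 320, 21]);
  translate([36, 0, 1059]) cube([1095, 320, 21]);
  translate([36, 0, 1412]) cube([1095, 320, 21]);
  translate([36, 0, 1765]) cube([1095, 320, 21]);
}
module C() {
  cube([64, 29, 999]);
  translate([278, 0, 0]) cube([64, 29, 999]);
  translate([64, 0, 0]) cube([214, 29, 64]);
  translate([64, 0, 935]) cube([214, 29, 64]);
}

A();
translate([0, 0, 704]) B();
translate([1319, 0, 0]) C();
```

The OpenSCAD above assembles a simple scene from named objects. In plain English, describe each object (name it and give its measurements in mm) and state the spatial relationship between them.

A is a table: top 1169 mm (x) × 525 mm (y), 27 mm thick, upper face at z = 704 mm, on four 80×80 mm square legs, each inset 11 mm from the nearest pair of top edges, running from z = 0 to the bottom of the top.

B is an open bookshelf. Two side panels, each 36 mm thick, 320 mm deep and 1909 mm tall, stand 1167 mm apart (outside-to-outside). Between them sit 6 shelves, each 21 mm thick and 320 mm deep, spanning the full gap between the sides. The bottom shelf rests on the floor (its underside at z = 0) and the clear gap between one shelf's top and the next shelf's underside is 332 mm.

C is a picture frame with a 214×871 mm rectangular opening (x by z) and a uniform 64 mm border on every side. Frame depth is 29 mm along y. It is built from two vertical stiles running the full outside height and two horizontal rails spanning the gap between the stiles.

The bookshelf is on top of the table. The picture frame is on the floor beside the table on its +x side.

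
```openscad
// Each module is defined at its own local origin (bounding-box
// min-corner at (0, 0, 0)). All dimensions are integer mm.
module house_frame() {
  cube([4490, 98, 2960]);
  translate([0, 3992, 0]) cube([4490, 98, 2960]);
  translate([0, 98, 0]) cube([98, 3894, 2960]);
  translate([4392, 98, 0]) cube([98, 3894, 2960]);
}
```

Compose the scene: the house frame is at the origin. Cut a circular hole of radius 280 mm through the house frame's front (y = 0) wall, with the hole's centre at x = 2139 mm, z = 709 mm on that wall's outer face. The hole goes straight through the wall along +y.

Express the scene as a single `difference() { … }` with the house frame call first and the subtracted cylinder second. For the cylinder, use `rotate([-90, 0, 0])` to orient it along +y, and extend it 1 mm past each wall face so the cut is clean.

difference() {
  house_frame();
  translate([2139, -1, 709]) rotate([-90, 0, 0]) cylinder(h = 100, r = 280);
}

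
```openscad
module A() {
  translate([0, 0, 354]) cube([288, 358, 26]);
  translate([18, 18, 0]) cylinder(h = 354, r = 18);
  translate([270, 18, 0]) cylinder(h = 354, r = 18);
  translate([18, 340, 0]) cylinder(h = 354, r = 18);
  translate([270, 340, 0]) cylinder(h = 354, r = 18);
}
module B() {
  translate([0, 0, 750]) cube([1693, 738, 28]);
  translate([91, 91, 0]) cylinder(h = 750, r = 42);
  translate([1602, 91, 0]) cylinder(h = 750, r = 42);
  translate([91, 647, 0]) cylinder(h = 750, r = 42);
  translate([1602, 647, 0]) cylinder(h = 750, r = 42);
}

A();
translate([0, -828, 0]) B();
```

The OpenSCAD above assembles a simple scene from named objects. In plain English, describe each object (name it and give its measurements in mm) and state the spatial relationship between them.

A is a four-legged stool. The seat is 288×358 mm, 26 mm thick, top at z = 380 mm. It stands on four round legs, each 36 mm in diameter, from z = 0 to the seat underside, each leg's axis is inset half a diameter from the nearest pair of seat edges (so the leg's bounding box is flush with the corner).

B is a table with a 1693×738 mm rectangular top, 28 mm thick, top surface at z = 778 mm, supported by four round legs of 84 mm diameter, each leg's bounding box inset 49 mm from the nearest pair of top edges, running from the floor.

The table is on the floor beside the stool on its −y side.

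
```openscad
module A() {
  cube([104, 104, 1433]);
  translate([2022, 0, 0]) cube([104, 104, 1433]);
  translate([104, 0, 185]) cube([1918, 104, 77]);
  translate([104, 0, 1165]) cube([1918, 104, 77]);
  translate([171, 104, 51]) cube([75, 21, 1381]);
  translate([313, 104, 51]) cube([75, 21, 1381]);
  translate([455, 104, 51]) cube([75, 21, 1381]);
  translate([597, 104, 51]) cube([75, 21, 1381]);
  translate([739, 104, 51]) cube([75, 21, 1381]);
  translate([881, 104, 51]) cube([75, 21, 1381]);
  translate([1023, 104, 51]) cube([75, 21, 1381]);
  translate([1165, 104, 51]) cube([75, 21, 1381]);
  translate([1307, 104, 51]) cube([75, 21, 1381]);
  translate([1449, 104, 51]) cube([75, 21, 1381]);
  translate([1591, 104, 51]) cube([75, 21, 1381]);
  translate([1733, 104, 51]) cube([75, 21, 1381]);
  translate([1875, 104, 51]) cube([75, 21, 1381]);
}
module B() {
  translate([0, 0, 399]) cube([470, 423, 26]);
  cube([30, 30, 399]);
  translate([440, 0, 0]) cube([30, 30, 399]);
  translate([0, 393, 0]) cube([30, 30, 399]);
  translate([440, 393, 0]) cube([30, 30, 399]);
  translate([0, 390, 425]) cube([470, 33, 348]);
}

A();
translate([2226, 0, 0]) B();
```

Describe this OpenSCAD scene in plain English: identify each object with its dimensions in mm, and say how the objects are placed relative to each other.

A is a fence section. Two 104×104 mm posts, 1433 mm tall, stand on the floor with a clear span of 1918 mm between their inner faces. Two horizontal rails of 104×77 mm section span the gap between the posts with their undersides at z = 185 mm and z = 1165 mm, flush with the posts' −y face. 13 pickets, each 75 mm wide, 21 mm thick and 1381 mm tall, are fixed to the +y face of the rails with their bottoms at z = 51 mm, evenly spaced across the span with equal gaps (rounded down to the nearest mm) at the −x end and between each pair — any rounding remainder accumulates at the +x end.

B is a chair. The seat is a 470×423×26 mm slab with its top at z = 425 mm, on four 30×30 mm corner legs (flush with the seat edges, standing on z = 0). A flat backrest 33 mm thick, 348 mm tall, spans the full seat width and rises from the seat top along its +y edge, rear face flush with the rear of the seat.

The chair is on the floor beside the fence section on its +x side.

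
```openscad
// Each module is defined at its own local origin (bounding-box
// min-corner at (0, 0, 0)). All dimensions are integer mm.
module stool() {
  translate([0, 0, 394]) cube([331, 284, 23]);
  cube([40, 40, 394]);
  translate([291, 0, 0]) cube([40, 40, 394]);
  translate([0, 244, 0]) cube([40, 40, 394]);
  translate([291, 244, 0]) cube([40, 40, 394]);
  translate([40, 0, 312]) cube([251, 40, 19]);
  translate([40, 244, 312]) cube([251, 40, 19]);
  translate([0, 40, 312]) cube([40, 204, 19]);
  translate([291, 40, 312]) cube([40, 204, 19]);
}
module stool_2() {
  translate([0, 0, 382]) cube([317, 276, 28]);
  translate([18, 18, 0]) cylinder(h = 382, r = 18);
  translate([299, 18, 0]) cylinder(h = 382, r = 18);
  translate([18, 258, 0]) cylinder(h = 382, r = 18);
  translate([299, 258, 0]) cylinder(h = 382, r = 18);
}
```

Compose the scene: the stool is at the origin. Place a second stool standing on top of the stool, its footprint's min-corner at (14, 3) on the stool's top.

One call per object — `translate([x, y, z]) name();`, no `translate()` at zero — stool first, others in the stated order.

stool();
translate([14, 3, 417]) stool_2();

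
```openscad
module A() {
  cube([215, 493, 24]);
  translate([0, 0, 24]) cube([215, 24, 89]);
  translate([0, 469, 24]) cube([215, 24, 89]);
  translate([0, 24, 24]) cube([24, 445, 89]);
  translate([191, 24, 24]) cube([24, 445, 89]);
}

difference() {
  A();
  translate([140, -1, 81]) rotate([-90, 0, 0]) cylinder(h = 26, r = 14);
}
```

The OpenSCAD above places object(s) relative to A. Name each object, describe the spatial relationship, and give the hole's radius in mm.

A is an open box. The open box has a circular hole through its front wall. The hole's radius is 14 mm.

The subtracted cylinder has r = 14 mm.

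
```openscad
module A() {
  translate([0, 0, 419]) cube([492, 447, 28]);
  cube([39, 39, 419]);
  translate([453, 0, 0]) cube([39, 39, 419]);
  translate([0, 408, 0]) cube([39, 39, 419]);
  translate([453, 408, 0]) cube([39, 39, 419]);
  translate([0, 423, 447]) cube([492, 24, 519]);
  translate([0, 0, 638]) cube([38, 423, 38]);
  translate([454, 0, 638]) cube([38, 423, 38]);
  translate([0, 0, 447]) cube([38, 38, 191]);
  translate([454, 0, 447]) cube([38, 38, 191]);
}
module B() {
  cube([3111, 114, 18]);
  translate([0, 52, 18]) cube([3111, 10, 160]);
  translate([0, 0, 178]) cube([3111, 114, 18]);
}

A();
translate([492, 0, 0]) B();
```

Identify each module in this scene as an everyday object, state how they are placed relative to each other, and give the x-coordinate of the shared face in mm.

A is a chair. B is an I-beam. The I-beam is against the chair's +x side, with their −y faces flush. The x-coordinate of the shared face is 492 mm.

The chair's +x face and the I-beam's −x face are both at x = 492 mm.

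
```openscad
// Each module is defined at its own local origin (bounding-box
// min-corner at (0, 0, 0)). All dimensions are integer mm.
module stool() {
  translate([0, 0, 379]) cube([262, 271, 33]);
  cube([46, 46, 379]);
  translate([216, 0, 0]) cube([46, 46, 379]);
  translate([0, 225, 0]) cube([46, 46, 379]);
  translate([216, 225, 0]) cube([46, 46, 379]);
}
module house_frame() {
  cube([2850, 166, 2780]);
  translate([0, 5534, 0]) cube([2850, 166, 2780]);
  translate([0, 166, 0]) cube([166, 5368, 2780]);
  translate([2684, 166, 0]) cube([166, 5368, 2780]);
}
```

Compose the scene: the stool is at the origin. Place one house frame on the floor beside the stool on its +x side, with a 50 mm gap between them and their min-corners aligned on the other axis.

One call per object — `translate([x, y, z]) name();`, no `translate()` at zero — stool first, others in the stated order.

stool();
translate([312, 0, 0]) house_frame();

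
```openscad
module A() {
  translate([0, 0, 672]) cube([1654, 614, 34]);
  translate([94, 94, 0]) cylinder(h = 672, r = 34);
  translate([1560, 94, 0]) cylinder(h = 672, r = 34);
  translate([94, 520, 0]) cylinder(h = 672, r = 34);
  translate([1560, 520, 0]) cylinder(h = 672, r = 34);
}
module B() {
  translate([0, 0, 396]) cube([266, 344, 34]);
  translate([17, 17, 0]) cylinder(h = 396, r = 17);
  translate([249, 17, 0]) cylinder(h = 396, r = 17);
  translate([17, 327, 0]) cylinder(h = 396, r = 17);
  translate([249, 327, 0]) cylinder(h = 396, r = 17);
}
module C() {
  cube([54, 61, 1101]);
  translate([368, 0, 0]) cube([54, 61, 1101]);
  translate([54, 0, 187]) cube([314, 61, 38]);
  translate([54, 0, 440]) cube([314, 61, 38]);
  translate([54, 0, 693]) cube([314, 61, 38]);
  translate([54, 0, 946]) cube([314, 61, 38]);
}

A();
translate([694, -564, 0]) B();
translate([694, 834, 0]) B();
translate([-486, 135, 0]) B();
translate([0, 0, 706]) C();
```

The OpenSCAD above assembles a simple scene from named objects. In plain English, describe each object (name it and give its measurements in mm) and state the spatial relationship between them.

A is a table with a 1654×614 mm rectangular top, 34 mm thick, top surface at z = 706 mm, supported by four round legs of 68 mm diameter, each leg's bounding box inset 60 mm from the nearest pair of top edges, running from the floor.

B is a four-legged stool. The seat is a 266×344×34 mm slab whose top surface is at z = 430 mm; four round legs, each 34 mm in diameter, run from the floor (z = 0) to the underside of the seat, each leg's axis is inset half a diameter from the nearest pair of seat edges (so the leg's bounding box is flush with the corner).

C is a straight ladder. Two 54×61 mm vertical rails, 1101 mm tall, stand 422 mm apart (outside-to-outside) with their front faces coplanar on the −y side. 4 rungs, each 61 mm deep and 38 mm tall, span between the inner faces of the rails, front faces flush with the rails. The lowest rung's underside is at z = 187 mm and rungs are spaced 253 mm apart (underside to underside).

Three stools sit around the table at the −y, +y, −x sides. The ladder is on top of the table.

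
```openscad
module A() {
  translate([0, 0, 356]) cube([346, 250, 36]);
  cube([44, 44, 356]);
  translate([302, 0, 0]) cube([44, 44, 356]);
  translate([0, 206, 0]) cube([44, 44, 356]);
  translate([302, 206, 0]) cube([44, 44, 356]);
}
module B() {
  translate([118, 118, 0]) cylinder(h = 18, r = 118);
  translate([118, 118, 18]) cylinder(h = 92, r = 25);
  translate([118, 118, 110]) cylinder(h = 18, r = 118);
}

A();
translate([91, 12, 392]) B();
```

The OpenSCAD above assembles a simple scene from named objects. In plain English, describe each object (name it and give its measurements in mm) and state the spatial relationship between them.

A is a simple wooden stool: a rectangular seat 346 mm (x) by 250 mm (y), 36 mm thick, top face at z = 392 mm, on four square legs, each 44×44 mm in cross-section. The legs rest on z = 0, each flush with a corner of the seat.

B is a spool: two coaxial disc flanges of radius 118 mm and thickness 18 mm, joined by a core cylinder of radius 25 mm and height 92 mm. The lower flange rests on z = 0 and the three cylinders share a vertical axis.

The spool is on top of the stool.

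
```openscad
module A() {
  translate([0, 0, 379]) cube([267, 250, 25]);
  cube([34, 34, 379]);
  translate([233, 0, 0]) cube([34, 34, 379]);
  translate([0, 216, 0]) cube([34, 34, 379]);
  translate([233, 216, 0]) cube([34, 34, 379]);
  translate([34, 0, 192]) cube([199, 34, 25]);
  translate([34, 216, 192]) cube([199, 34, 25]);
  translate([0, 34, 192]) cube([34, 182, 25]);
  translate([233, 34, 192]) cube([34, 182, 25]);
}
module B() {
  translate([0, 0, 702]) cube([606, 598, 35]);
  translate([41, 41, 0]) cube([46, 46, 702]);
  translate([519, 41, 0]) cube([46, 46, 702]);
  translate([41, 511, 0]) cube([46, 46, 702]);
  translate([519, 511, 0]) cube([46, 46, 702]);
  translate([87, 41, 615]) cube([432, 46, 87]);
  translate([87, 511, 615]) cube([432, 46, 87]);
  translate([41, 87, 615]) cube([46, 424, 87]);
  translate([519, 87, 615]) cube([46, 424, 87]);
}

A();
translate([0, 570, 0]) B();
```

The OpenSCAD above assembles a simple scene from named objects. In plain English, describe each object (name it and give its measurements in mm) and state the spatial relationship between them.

A is a simple wooden stool: a rectangular seat 267 mm (x) by 250 mm (y), 25 mm thick, top face at z = 404 mm, on four square legs, each 34×34 mm in cross-section. The legs rest on z = 0, each flush with a corner of the seat. Four stretchers, 34 mm wide and 25 mm tall, connect adjacent legs with their undersides at z = 192 mm, each running between the inner faces of the legs it joins and aligned with the legs' outer faces on the other axis.

B is a table: top 606 mm (x) × 598 mm (y), 35 mm thick, upper face at z = 737 mm, on four 46×46 mm square legs, each inset 41 mm from the nearest pair of top edges, running from z = 0 to the bottom of the top. Four apron rails, 46 mm thick and 87 mm tall, run between adjacent legs with their top edges flush with the underside of the top and their outer faces flush with the legs' outer faces.

The table is on the floor beside the stool on its +y side.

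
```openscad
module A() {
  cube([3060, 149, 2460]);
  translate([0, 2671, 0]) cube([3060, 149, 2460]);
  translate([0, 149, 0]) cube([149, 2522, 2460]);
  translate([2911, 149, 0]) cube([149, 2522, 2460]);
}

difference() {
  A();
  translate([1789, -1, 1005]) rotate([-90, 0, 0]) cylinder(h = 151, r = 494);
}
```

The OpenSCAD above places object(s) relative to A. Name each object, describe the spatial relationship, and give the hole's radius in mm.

A is a house frame. The house frame has a circular hole through its front wall. The hole's radius is 494 mm.

The subtracted cylinder has r = 494 mm.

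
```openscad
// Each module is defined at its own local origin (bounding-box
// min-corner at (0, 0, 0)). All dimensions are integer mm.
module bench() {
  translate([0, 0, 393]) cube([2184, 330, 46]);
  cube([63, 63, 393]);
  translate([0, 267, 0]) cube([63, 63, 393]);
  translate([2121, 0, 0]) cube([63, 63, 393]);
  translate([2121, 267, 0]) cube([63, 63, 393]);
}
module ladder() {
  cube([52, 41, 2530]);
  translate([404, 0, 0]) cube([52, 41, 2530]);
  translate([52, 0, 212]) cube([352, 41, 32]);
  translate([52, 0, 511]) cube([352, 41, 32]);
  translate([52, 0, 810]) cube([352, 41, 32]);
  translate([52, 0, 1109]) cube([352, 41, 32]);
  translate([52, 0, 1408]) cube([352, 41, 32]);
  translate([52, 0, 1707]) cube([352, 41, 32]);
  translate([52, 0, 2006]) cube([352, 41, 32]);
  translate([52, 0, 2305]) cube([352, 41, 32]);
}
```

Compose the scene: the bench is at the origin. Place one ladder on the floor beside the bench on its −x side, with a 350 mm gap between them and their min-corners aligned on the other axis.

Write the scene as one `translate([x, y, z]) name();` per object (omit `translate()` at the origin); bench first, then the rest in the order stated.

bench();
translate([-806, 0, 0]) ladder();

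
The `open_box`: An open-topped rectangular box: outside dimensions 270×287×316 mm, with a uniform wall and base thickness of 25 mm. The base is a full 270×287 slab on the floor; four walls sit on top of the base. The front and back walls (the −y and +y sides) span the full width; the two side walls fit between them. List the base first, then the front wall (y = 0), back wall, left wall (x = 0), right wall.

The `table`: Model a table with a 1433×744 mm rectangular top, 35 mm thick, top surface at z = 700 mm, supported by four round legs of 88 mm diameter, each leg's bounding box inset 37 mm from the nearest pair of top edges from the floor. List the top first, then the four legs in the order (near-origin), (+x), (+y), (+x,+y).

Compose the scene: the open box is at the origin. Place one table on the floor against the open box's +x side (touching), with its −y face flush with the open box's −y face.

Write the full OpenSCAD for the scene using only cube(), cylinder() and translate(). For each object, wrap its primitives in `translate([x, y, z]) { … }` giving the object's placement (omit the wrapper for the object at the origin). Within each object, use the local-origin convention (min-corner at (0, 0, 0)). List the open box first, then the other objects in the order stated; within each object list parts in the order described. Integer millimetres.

cube([270, 287, 25]);
translate([0, 0, 25]) cube([270, 25, 291]);
translate([0, 262, 25]) cube([270, 25, 291]);
translate([0, 25, 25]) cube([25, 237, 291]);
translate([245, 25, 25]) cube([25, 237, 291]);
translate([270, 0, 0]) {
  translate([0, 0, 665]) cube([1433, 744, 35]);
  translate([81, 81, 0]) cylinder(h = 665, r = 44);
  translate([1352, 81, 0]) cylinder(h = 665, r = 44);
  translate([81, 663, 0]) cylinder(h = 665, r = 44);
  translate([1352, 663, 0]) cylinder(h = 665, r = 44);
}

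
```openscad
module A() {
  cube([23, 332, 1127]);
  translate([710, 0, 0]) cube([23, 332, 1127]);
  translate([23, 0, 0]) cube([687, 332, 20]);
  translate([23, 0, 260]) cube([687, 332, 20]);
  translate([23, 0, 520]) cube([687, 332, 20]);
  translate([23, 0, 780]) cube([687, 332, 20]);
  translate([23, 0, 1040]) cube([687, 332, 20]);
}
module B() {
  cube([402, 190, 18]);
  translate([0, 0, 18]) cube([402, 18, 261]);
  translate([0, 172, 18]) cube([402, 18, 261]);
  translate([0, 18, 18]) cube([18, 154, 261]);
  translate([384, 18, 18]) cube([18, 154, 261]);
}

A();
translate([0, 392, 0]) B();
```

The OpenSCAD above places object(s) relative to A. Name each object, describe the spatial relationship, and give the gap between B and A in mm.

A is a bookshelf. B is an open box. The open box is on the floor beside the bookshelf on its +y side. The gap between the open box and the bookshelf is 60 mm.

The open box's nearest face is 60 mm from the bookshelf's +y face.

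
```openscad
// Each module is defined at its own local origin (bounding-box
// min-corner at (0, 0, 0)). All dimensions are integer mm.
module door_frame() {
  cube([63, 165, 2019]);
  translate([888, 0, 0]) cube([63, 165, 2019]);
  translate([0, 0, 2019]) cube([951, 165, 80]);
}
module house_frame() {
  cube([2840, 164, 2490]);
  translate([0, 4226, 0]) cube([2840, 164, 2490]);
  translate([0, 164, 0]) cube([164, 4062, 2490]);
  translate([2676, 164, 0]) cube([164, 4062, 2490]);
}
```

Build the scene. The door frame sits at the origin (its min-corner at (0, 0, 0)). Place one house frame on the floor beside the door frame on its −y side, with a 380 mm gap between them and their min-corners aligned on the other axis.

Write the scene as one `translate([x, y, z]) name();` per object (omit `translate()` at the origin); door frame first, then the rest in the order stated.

door_frame();
translate([0, -4770, 0]) house_frame();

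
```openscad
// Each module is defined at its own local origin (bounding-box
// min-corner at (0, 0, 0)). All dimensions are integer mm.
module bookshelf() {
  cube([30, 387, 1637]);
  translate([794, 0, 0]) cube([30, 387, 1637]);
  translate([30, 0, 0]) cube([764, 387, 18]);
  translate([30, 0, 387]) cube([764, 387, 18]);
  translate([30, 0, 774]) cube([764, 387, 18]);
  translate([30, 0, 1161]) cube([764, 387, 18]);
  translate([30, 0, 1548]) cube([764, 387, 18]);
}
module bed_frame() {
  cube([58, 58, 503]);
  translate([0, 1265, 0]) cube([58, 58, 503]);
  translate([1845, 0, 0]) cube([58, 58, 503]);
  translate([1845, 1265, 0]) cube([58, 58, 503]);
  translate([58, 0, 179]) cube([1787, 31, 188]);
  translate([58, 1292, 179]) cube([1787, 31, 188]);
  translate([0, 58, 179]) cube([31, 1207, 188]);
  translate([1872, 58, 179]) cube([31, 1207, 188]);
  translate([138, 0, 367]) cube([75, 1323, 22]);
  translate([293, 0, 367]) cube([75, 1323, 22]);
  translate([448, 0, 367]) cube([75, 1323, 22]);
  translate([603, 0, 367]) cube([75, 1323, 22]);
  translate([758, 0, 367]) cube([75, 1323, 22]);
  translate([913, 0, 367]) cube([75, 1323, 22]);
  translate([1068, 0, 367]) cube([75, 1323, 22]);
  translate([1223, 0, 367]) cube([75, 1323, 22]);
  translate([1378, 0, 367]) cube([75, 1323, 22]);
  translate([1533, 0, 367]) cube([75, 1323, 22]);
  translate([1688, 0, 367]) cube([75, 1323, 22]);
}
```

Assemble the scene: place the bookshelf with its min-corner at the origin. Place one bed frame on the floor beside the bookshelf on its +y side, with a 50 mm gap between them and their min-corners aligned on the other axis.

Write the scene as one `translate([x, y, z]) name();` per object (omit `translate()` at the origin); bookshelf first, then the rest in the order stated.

bookshelf();
translate([0, 437, 0]) bed_frame();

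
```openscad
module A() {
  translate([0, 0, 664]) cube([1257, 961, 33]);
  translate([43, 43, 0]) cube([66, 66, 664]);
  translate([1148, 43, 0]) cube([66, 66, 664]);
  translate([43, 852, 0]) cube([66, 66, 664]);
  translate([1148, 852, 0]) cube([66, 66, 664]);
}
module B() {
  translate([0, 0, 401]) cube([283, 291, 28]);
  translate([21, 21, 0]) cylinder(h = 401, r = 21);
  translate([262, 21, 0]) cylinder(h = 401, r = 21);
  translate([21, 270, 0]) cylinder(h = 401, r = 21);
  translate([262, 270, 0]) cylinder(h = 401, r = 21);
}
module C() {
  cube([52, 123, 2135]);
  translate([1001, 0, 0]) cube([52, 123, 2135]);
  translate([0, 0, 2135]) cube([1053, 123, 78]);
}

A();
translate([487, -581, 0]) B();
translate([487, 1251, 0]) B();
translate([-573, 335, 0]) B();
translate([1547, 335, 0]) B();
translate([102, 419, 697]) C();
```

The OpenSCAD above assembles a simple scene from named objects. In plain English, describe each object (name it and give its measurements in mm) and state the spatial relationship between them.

A is a rectangular dining table. The top is 1257×961×33 mm with its upper surface at z = 697 mm. It stands on four 66×66 mm square legs, each inset 43 mm from the nearest pair of top edges, running from the floor to the underside of the top.

B is a four-legged stool. The seat is 283×291 mm, 28 mm thick, top at z = 429 mm. It stands on four round legs, each 42 mm in diameter, from z = 0 to the seat underside, each leg's axis is inset half a diameter from the nearest pair of seat edges (so the leg's bounding box is flush with the corner).

C is a rectangular door frame: two vertical jambs of 52×123 mm section, 2135 mm tall, with a clear opening 949 mm wide between their inner faces. A header 78 mm tall and 123 mm deep lies on top of the jambs and spans the full outside width.

Four stools sit around the table at the −y, +y, −x, +x sides. The door frame is on top of the table, centred.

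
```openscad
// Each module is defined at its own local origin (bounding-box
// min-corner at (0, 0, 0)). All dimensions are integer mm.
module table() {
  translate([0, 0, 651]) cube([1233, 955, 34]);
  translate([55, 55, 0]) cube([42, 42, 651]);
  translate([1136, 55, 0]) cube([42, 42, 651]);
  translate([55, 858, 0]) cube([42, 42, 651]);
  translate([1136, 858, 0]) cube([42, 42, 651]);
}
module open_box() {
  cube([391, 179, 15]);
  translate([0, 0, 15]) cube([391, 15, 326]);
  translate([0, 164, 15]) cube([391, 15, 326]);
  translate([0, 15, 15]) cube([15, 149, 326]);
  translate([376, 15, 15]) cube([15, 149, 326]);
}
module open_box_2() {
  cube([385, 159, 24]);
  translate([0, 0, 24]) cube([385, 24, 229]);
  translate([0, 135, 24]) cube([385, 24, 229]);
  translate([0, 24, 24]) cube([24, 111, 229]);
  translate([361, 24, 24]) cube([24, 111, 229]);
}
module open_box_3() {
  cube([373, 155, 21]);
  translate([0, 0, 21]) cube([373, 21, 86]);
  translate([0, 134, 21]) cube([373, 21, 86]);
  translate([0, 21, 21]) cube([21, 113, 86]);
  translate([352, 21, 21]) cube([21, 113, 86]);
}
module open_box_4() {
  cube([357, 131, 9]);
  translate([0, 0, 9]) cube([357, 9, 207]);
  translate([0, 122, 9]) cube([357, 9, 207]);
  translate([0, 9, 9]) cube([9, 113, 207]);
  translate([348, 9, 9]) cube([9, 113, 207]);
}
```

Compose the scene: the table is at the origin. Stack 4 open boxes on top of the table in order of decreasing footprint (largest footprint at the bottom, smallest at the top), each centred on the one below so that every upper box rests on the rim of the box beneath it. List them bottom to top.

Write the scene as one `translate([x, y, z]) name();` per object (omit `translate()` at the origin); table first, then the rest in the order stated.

table();
translate([421, 388, 685]) open_box();
translate([424, 398, 1026]) open_box_2();
translate([430, 400, 1279]) open_box_3();
translate([438, 412, 1386]) open_box_4();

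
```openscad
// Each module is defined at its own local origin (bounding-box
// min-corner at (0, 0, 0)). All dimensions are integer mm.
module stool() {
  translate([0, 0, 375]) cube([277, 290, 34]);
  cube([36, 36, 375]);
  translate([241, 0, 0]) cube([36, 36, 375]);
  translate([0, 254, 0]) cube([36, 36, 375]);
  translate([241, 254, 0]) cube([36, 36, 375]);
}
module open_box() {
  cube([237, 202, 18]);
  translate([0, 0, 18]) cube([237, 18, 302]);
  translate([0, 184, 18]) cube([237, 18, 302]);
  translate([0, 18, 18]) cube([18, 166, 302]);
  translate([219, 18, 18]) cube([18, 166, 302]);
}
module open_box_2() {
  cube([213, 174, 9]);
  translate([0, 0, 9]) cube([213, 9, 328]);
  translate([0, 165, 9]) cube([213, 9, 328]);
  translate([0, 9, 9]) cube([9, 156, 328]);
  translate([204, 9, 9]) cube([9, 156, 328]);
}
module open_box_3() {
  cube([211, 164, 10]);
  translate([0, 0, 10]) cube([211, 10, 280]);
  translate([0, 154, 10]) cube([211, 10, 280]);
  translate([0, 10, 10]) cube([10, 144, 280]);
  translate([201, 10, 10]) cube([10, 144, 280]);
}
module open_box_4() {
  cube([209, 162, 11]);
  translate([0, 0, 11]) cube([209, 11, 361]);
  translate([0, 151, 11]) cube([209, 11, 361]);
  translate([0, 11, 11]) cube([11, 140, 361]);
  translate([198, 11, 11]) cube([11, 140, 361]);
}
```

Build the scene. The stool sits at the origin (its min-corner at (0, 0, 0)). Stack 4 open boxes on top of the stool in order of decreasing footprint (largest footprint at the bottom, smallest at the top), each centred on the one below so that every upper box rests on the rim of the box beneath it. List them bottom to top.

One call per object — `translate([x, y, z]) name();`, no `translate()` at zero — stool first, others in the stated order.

stool();
translate([20, 44, 409]) open_box();
translate([32, 58, 729]) open_box_2();
translate([33, 63, 1066]) open_box_3();
translate([34, 64, 1356]) open_box_4();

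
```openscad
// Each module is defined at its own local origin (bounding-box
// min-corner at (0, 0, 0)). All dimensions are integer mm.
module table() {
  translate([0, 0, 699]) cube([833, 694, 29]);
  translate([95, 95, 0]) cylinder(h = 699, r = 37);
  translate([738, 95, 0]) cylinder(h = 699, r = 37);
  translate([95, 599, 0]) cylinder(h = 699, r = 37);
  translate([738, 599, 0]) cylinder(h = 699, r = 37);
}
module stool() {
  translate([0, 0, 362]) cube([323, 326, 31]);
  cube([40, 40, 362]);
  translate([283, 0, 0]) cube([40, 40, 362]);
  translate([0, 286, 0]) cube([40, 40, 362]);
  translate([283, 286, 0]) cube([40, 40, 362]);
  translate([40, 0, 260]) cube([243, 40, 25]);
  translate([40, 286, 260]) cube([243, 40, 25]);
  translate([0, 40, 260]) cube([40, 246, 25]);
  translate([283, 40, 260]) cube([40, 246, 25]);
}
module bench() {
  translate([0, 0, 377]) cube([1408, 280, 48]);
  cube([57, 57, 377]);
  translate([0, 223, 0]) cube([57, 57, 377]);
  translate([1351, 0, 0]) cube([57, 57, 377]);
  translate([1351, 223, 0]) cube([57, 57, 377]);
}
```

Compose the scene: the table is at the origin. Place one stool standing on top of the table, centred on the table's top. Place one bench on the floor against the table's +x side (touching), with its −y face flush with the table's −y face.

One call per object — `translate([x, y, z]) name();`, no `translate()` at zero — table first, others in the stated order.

table();
translate([255, 184, 728]) stool();
translate([833, 0, 0]) bench();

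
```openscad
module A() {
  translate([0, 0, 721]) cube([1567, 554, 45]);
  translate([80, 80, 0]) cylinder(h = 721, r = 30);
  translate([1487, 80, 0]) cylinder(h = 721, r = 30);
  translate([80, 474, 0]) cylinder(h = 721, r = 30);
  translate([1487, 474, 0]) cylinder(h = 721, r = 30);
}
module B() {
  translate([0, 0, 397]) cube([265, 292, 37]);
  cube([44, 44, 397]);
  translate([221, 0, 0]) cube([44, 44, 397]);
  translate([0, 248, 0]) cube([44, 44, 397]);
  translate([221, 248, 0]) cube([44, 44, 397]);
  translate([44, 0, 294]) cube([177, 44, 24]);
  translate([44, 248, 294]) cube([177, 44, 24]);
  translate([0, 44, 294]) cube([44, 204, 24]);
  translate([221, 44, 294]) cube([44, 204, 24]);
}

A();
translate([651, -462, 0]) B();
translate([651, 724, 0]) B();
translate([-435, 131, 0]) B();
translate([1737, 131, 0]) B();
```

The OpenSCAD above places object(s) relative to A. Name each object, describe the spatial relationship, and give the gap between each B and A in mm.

Each stool's nearest face is 170 mm from the table's bounding box.

A is a table. B is a stool. Four stools sit around the table at the −y, +y, −x, +x sides. The gap between each stool and the table is 170 mm.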